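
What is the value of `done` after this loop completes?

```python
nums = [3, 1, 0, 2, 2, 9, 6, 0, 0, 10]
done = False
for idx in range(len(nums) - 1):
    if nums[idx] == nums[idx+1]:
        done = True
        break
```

Check consecutive duplicates in [3, 1, 0, 2, 2, 9, 6, 0, 0, 10]
`done` takes the values: False → True

Answer: True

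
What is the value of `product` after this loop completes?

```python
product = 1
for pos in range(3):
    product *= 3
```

3^3 = 27
`product` takes the values: 1 → 3 → 9 → 27

Answer: 27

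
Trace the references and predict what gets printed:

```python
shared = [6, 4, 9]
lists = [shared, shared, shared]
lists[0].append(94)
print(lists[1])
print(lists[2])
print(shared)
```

Key concept: list of same reference.
Step by step:
`shared = [6, 4, 9]` → shared = [6, 4, 9]
`lists = [shared, shared, shared]` → lists = [[6, 4, 9], [6, 4, 9], [6, 4, 9]]
`lists[0].append(94)` → shared = [6, 4, 9, 94]; lists = [[6, 4, 9, 94], [6, 4, 9, 94], [6, 4, 9, 94]]
`print(lists[1])` → prints [6, 4, 9, 94]
`print(lists[2])` → prints [6, 4, 9, 94]
`print(shared)` → prints [6, 4, 9, 94]

Answer:
[6, 4, 9, 94]
[6, 4, 9, 94]
[6, 4, 9, 94]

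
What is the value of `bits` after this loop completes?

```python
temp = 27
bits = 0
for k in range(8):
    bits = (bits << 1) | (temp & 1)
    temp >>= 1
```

Reverse lowest 8 bits of 27
`bits` takes the values: 0 → 1 → 3 → 6 → 13 → 27 → 54 → 108 → 216

Answer: 216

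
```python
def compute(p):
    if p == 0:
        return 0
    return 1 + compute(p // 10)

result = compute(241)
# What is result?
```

Count of digits of 241: 3

Answer: 3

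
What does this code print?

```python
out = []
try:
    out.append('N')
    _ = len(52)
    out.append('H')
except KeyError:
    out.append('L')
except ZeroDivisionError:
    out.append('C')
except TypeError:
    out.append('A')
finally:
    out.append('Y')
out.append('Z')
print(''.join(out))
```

Execution trace: 'N' (try body) → 'A' (except TypeError) → 'Y' (finally) → 'Z' (after the try/except). Output: NAYZ

Answer: NAYZ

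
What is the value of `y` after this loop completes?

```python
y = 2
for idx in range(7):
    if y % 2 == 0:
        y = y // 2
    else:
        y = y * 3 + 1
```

Collatz-style transformation from 2
`y` takes the values: 2 → 1 → 4 → 2 → 1 → 4 → 2 → 1

Answer: 1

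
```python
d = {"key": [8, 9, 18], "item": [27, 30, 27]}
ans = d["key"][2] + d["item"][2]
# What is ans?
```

Trace:
`d = {"key": [8, 9, 18], "item": [27, 30, 27]}` → d = {'key': [8, 9, 18], 'item': [27, 30, 27]}
`ans = d["key"][2] + d["item"][2]` → ans = 45
So ans = 45

Answer: 45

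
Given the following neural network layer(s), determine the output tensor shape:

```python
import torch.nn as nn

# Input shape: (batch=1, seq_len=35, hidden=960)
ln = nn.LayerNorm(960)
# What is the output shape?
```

Input: (1, 35, 960) -> Output: (1, 35, 960)

Answer: (1, 35, 960)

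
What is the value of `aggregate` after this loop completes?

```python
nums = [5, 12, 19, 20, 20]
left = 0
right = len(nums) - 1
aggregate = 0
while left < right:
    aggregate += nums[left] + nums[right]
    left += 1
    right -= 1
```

Sum of pairs from ends
`aggregate` takes the values: 0 → 25 → 57

Answer: 57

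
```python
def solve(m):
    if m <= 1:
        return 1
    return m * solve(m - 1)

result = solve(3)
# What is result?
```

solve(3) = 3 * 2 * 1 = 6

Answer: 6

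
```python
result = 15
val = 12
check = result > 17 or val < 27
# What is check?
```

Trace:
`result = 15` → result = 15
`val = 12` → val = 12
`check = result > 17 or val < 27` → check = True
So check = True

Answer: True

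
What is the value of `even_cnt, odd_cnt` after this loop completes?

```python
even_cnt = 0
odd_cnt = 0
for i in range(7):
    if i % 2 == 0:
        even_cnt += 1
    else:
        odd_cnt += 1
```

Count evens and odds in range(7)
`even_cnt, odd_cnt` takes the values: (0, 0) → (1, 0) → (1, 1) → (2, 1) → (2, 2) → (3, 2) → (3, 3) → (4, 3)

Answer: 4, 3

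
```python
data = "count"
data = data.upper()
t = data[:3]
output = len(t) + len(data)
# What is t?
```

Trace:
`data = "count"` → data = 'count'
`data = data.upper()` → data = 'COUNT'
`t = data[:3]` → t = 'COU'
`output = len(t) + len(data)` → output = 8
So t = 'COU'

Answer: 'COU'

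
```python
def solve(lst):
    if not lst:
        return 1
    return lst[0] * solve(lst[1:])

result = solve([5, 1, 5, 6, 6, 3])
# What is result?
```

Product over [5, 1, 5, 6, 6, 3] = 5 * 1 * 5 * 6 * 6 * 3 = 2700

Answer: 2700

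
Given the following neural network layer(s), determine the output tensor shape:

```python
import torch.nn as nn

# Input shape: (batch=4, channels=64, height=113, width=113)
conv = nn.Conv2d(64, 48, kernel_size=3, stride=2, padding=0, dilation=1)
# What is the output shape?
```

Input: (4, 64, 113, 113) -> Output: (4, 48, 56, 56)

Answer: (4, 48, 56, 56)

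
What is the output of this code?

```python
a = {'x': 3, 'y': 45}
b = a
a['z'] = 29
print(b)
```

Key concept: dict aliasing.
Step by step:
`a = {'x': 3, 'y': 45}` → a = {'x': 3, 'y': 45}
`b = a` → b = {'x': 3, 'y': 45} (same object as a)
`a['z'] = 29` → a = {'x': 3, 'y': 45, 'z': 29} (same object as b); b = {'x': 3, 'y': 45, 'z': 29} (same object as a)
`print(b)` → prints {'x': 3, 'y': 45, 'z': 29}

Answer: {'x': 3, 'y': 45, 'z': 29}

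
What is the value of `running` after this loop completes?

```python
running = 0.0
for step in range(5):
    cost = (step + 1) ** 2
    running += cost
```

Sum of squared losses 1² + 2² + ... + 5²
`running` takes the values: 0.0 → 1.0 → 5.0 → 14.0 → 30.0 → 55.0

Answer: 55.0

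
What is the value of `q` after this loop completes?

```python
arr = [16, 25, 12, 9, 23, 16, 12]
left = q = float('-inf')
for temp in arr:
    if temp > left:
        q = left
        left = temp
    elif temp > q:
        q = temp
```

Second largest (with repeats) in [16, 25, 12, 9, 23, 16, 12]
`q` takes the values: -inf → 16 → 23

Answer: 23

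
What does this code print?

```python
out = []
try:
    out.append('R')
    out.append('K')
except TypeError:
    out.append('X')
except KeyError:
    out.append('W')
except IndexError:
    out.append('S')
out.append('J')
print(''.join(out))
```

Execution trace: 'R' (try body) → 'K' (try body, no exception) → 'J' (after the try/except). Output: RKJ

Answer: RKJ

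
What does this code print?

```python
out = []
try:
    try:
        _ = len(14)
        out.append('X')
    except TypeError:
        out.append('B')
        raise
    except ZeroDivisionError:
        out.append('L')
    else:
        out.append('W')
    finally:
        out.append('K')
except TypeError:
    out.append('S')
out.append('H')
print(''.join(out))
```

Execution trace: 'B' (except TypeError) → 'K' (finally) → 'S' (outer except TypeError) → 'H' (after the try/except). Output: BKSH

Answer: BKSH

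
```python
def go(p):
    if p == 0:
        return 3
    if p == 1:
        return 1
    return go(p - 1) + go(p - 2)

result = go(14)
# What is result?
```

Build up from base cases: go(0)=3, go(1)=1, go(2)=4, go(3)=5, go(4)=9, go(5)=14, go(6)=23, ..., go(14)=1076

Answer: 1076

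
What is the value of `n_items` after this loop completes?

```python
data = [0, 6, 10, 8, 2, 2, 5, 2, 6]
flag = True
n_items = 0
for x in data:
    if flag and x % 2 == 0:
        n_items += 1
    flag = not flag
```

Count even values at even positions
`n_items` takes the values: 0 → 1 → 2 → 3 → 4

Answer: 4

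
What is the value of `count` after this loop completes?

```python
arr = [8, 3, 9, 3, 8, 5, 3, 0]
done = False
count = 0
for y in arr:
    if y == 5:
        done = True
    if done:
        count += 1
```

Count elements after first 5 in [8, 3, 9, 3, 8, 5, 3, 0]
`count` takes the values: 0 → 1 → 2 → 3

Answer: 3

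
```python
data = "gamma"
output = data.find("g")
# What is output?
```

Trace:
`data = "gamma"` → data = 'gamma'
`output = data.find("g")` → output = 0
So output = 0

Answer: 0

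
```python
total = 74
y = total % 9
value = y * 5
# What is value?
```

Trace:
`total = 74` → total = 74
`y = total % 9` → y = 2
`value = y * 5` → value = 10
So value = 10

Answer: 10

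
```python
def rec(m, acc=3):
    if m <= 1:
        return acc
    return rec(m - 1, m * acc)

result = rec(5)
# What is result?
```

Accumulator trace (n, acc): (5, 3) -> (4, 15) -> (3, 60) -> (2, 180) -> (1, 360) -> return 360

Answer: 360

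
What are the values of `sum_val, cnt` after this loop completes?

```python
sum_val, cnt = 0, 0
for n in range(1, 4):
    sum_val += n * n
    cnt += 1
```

Sum of squares and count
`sum_val, cnt` takes the values: (0, 0) → (1, 0) → (1, 1) → (5, 1) → (5, 2) → (14, 2) → (14, 3)

Answer: 14, 3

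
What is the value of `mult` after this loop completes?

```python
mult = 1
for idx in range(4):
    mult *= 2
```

2^4 = 16
`mult` takes the values: 1 → 2 → 4 → 8 → 16

Answer: 16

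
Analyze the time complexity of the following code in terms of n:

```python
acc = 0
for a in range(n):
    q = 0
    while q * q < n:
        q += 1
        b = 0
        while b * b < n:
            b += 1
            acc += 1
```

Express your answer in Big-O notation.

Each loop level contributes: n × √n × √n. Multiplying the contributions gives O(n^2).

Answer: O(n^2)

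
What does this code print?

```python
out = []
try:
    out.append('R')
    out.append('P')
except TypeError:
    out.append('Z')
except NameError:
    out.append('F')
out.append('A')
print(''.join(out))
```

Execution trace: 'R' (try body) → 'P' (try body, no exception) → 'A' (after the try/except). Output: RPA

Answer: RPA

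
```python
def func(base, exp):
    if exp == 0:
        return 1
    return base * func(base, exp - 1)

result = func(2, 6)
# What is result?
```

func(2, 6) = 2 * 2 * 2 * 2 * 2 * 2 = 64

Answer: 64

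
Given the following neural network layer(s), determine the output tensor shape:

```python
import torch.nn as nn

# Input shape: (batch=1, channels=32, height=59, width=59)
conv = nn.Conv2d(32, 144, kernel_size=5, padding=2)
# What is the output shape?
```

Input: (1, 32, 59, 59) -> Output: (1, 144, 59, 59)

Answer: (1, 144, 59, 59)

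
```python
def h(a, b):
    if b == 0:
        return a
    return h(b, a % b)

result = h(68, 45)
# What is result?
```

h(68, 45) -> h(45, 23) -> h(23, 22) -> h(22, 1) -> h(1, 0) -> 1

Answer: 1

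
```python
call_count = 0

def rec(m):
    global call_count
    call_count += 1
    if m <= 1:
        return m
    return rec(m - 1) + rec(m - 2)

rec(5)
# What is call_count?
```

Calls(m) = 1 + Calls(m-1) + Calls(m-2); Calls(0)=Calls(1)=1. For m=5 this gives 15.

Answer: 15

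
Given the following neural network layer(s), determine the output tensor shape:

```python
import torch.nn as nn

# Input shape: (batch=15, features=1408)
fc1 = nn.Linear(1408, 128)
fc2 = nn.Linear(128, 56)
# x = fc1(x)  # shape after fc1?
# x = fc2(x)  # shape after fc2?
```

Input: (15, 1408) -> after fc1: (15, 128) -> Output: (15, 56)

Answer: (15, 56)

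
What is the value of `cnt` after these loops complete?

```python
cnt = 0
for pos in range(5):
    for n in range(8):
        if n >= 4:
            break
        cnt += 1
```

Inner breaks at 4, outer runs 5 times
`cnt` takes the values: 0 → 1 → 2 → 3 → 4 → 5 → 6 → 7 → 8 → 9 → 10 → 11 → 12 → 13 → 14 → 15 → 16 → 17 → 18 → 19 → 20

Answer: 20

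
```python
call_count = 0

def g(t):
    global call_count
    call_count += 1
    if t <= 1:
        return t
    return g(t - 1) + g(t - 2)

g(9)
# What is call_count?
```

Calls(t) = 1 + Calls(t-1) + Calls(t-2); Calls(0)=Calls(1)=1. For t=9 this gives 109.

Answer: 109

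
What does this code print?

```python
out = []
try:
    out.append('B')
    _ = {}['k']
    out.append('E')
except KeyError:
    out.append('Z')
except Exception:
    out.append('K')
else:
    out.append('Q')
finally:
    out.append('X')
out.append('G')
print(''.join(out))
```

Execution trace: 'B' (try body) → 'Z' (except KeyError) → 'X' (finally) → 'G' (after the try/except). Output: BZXG

Answer: BZXG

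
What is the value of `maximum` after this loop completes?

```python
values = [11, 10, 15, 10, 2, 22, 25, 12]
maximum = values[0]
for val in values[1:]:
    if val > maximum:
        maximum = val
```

Maximum of [11, 10, 15, 10, 2, 22, 25, 12]
`maximum` takes the values: 11 → 15 → 22 → 25

Answer: 25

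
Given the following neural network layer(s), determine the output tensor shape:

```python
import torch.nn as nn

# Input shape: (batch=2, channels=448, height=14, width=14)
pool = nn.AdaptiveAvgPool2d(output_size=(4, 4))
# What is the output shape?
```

Input: (2, 448, 14, 14) -> Output: (2, 448, 4, 4)

Answer: (2, 448, 4, 4)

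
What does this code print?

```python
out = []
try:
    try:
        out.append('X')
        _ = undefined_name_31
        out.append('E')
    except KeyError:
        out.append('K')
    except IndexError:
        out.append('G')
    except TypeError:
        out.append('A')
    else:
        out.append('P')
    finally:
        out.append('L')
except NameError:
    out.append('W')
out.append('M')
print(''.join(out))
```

Execution trace: 'X' (try body) → 'L' (finally) → 'W' (outer except NameError) → 'M' (after the try/except). Output: XLWM

Answer: XLWM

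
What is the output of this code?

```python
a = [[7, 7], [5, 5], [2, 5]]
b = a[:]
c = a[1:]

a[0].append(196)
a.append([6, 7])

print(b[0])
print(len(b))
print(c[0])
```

Key concept: slice with nested mutation.
Step by step:
`a = [[7, 7], [5, 5], [2, 5]]` → a = [[7, 7], [5, 5], [2, 5]]
`b = a[:]` → b = [[7, 7], [5, 5], [2, 5]]
`c = a[1:]` → c = [[5, 5], [2, 5]]
`a[0].append(196)` → a = [[7, 7, 196], [5, 5], [2, 5]]; b = [[7, 7, 196], [5, 5], [2, 5]]
`a.append([6, 7])` → a = [[7, 7, 196], [5, 5], [2, 5], [6, 7]]
`print(b[0])` → prints [7, 7, 196]
`print(len(b))` → prints 3
`print(c[0])` → prints [5, 5]

Answer:
[7, 7, 196]
3
[5, 5]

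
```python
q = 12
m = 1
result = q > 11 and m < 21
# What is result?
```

Trace:
`q = 12` → q = 12
`m = 1` → m = 1
`result = q > 11 and m < 21` → result = True
So result = True

Answer: True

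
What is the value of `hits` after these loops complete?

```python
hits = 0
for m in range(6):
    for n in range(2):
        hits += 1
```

6 * 2 = 12
`hits` takes the values: 0 → 1 → 2 → 3 → 4 → 5 → 6 → 7 → 8 → 9 → 10 → 11 → 12

Answer: 12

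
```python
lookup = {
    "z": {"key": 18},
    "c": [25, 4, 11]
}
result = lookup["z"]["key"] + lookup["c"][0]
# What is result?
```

Trace:
`lookup = { ...` → lookup = {'z': {'key': 18}, 'c': [25, 4, 11]}
`result = lookup["z"]["key"] + lookup["c"][0]` → result = 43
So result = 43

Answer: 43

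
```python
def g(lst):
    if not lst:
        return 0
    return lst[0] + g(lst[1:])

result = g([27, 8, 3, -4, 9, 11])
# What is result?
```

27 + 8 + 3 + (-4) + 9 + 11 + 0 = 54

Answer: 54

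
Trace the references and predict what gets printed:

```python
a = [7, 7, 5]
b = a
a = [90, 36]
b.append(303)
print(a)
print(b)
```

Key concept: rebinding vs mutation: a is rebound to a new list, b still points at the original.
Step by step:
`a = [7, 7, 5]` → a = [7, 7, 5]
`b = a` → b = [7, 7, 5] (same object as a)
`a = [90, 36]` → a = [90, 36]
`b.append(303)` → b = [7, 7, 5, 303]
`print(a)` → prints [90, 36]
`print(b)` → prints [7, 7, 5, 303]

Answer:
[90, 36]
[7, 7, 5, 303]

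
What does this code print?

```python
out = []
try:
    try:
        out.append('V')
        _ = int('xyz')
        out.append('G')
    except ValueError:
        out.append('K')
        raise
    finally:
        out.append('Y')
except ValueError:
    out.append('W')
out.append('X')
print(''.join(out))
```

Execution trace: 'V' (inner try body) → 'K' (inner except ValueError) → 'Y' (inner finally) → 'W' (outer except ValueError) → 'X' (after the try/except). Output: VKYWX

Answer: VKYWX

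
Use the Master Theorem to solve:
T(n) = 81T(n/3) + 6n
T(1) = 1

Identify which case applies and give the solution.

a=81, b=3, f(n)=6n. log_3(81) = 4. Since c=1 < 4, Case 1 applies: T(n) = Θ(n^log_b(a)) = O(n^4).

Answer: O(n^4) - Case 1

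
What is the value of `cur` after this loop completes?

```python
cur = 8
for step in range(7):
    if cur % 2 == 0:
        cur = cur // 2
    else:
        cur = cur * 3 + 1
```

Collatz-style transformation from 8
`cur` takes the values: 8 → 4 → 2 → 1 → 4 → 2 → 1 → 4

Answer: 4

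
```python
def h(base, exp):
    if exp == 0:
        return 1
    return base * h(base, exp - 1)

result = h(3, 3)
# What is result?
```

h(3, 3) = 3 * 3 * 3 = 27

Answer: 27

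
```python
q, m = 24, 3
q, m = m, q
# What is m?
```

Trace:
`q, m = 24, 3` → q = 24; m = 3
`q, m = m, q` → q = 3; m = 24
So m = 24

Answer: 24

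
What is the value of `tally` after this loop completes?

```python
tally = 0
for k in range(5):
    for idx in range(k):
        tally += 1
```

Triangle number: 0+1+2+...+4
`tally` takes the values: 0 → 1 → 2 → 3 → 4 → 5 → 6 → 7 → 8 → 9 → 10

Answer: 10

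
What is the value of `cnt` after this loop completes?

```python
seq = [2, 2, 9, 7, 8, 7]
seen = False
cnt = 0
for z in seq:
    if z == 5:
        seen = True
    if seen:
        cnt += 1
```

Count elements after first 5 in [2, 2, 9, 7, 8, 7]
`cnt` takes the values: 0

Answer: 0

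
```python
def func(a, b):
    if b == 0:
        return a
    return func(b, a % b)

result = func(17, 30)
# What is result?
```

func(17, 30) -> func(30, 17) -> func(17, 13) -> func(13, 4) -> func(4, 1) -> func(1, 0) -> 1

Answer: 1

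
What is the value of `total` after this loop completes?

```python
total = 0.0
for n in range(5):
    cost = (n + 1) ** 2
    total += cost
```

Sum of squared losses 1² + 2² + ... + 5²
`total` takes the values: 0.0 → 1.0 → 5.0 → 14.0 → 30.0 → 55.0

Answer: 55.0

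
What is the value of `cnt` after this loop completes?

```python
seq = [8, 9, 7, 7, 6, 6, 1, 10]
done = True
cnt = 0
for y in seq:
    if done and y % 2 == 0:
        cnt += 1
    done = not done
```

Count even values at even positions
`cnt` takes the values: 0 → 1 → 2

Answer: 2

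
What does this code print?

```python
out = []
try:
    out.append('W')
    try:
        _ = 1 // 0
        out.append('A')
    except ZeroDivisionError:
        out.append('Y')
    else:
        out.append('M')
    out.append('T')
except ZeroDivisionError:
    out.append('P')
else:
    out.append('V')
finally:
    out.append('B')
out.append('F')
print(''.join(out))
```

Execution trace: 'W' (try body) → 'Y' (inner except ZeroDivisionError) → 'T' (try body, no exception) → 'V' (else) → 'B' (finally) → 'F' (after the try/except). Output: WYTVBF

Answer: WYTVBF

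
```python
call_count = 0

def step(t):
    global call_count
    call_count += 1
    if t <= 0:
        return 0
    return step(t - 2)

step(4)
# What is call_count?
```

Linear recursion stepping by 2: 3 calls from t=4 down to ≤0.

Answer: 3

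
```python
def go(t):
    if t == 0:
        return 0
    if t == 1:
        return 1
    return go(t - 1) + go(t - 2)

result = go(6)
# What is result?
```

Build up from base cases: go(0)=0, go(1)=1, go(2)=1, go(3)=2, go(4)=3, go(5)=5, go(6)=8

Answer: 8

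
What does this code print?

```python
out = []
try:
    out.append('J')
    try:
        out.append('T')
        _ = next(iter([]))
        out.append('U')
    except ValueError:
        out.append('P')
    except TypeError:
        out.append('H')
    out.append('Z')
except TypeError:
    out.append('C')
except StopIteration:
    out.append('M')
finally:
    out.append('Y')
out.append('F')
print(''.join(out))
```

Execution trace: 'J' (try body) → 'T' (inner try body) → 'M' (except StopIteration) → 'Y' (finally) → 'F' (after the try/except). Output: JTMYF

Answer: JTMYF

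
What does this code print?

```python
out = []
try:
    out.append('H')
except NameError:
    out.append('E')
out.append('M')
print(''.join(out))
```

Execution trace: 'H' (try body, no exception) → 'M' (after the try/except). Output: HM

Answer: HM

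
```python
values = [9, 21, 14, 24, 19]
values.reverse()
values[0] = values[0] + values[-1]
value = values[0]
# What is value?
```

Trace:
`values = [9, 21, 14, 24, 19]` → values = [9, 21, 14, 24, 19]
`values.reverse()` → values = [19, 24, 14, 21, 9]
`values[0] = values[0] + values[-1]` → values = [28, 24, 14, 21, 9]
`value = values[0]` → value = 28
So value = 28

Answer: 28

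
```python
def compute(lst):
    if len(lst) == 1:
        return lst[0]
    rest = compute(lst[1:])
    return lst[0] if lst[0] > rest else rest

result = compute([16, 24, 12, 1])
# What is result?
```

Recursive max over [16, 24, 12, 1] = 24

Answer: 24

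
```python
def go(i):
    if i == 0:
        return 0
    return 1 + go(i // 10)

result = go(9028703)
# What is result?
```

Count of digits of 9028703: 7

Answer: 7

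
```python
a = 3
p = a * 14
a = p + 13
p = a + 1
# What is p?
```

Trace:
`a = 3` → a = 3
`p = a * 14` → p = 42
`a = p + 13` → a = 55
`p = a + 1` → p = 56
So p = 56

Answer: 56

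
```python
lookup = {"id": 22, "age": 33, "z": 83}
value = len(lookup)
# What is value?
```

Trace:
`lookup = {"id": 22, "age": 33, "z": 83}` → lookup = {'id': 22, 'age': 33, 'z': 83}
`value = len(lookup)` → value = 3
So value = 3

Answer: 3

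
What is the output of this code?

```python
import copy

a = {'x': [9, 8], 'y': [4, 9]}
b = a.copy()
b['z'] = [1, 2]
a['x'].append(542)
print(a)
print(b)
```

Key concept: shallow copy of dict with mutable values.
Step by step:
`a = {'x': [9, 8], 'y': [4, 9]}` → a = {'x': [9, 8], 'y': [4, 9]}
`b = a.copy()` → b = {'x': [9, 8], 'y': [4, 9]}
`b['z'] = [1, 2]` → b = {'x': [9, 8], 'y': [4, 9], 'z': [1, 2]}
`a['x'].append(542)` → a = {'x': [9, 8, 542], 'y': [4, 9]}; b = {'x': [9, 8, 542], 'y': [4, 9], 'z': [1, 2]}
`print(a)` → prints {'x': [9, 8, 542], 'y': [4, 9]}
`print(b)` → prints {'x': [9, 8, 542], 'y': [4, 9], 'z': [1, 2]}

Answer:
{'x': [9, 8, 542], 'y': [4, 9]}
{'x': [9, 8, 542], 'y': [4, 9], 'z': [1, 2]}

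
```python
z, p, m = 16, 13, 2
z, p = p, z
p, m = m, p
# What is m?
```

Trace:
`z, p, m = 16, 13, 2` → z = 16; p = 13; m = 2
`z, p = p, z` → z = 13; p = 16
`p, m = m, p` → p = 2; m = 16
So m = 16

Answer: 16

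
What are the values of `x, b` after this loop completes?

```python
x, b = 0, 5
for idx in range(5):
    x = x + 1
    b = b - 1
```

x goes 0→5, b goes 5→0
`x, b` takes the values: (0, 5) → (1, 5) → (1, 4) → (2, 4) → (2, 3) → (3, 3) → (3, 2) → (4, 2) → (4, 1) → (5, 1) → (5, 0)

Answer: 5, 0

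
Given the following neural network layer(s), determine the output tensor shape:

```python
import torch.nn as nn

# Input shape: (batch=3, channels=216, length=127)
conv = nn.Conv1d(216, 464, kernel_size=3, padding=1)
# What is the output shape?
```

Input: (3, 216, 127) -> Output: (3, 464, 127)

Answer: (3, 464, 127)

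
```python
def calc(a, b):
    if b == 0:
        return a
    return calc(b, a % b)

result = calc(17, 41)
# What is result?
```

calc(17, 41) -> calc(41, 17) -> calc(17, 7) -> calc(7, 3) -> calc(3, 1) -> calc(1, 0) -> 1

Answer: 1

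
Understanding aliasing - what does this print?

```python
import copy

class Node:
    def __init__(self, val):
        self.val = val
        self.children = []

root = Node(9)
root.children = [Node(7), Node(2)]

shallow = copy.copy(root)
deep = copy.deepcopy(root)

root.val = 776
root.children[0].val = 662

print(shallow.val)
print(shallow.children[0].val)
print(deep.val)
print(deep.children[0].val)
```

Key concept: deep copy with custom objects.
Step by step:
`root = Node(9)` → root = Node(val=9, children=[])
`root.children = [Node(7), Node(2)]` → root = Node(val=9, children=[Node(val=7, children=[]), Node(val=2, children=[])])
`shallow = copy.copy(root)` → shallow = Node(val=9, children=[Node(val=7, children=[]), Node(val=2, children=[])])
`deep = copy.deepcopy(root)` → deep = Node(val=9, children=[Node(val=7, children=[]), Node(val=2, children=[])])
`root.val = 776` → root = Node(val=776, children=[Node(val=7, children=[]), Node(val=2, children=[])])
`root.children[0].val = 662` → root = Node(val=776, children=[Node(val=662, children=[]), Node(val=2, children=[])]); shallow = Node(val=9, children=[Node(val=662, children=[]), Node(val=2, children=[])])
`print(shallow.val)` → prints 9
`print(shallow.children[0].val)` → prints 662
`print(deep.val)` → prints 9
`print(deep.children[0].val)` → prints 7

Answer:
9
662
9
7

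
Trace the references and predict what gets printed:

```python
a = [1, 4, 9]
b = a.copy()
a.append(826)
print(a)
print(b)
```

Key concept: list.copy() creates independent copy.
Step by step:
`a = [1, 4, 9]` → a = [1, 4, 9]
`b = a.copy()` → b = [1, 4, 9]
`a.append(826)` → a = [1, 4, 9, 826]
`print(a)` → prints [1, 4, 9, 826]
`print(b)` → prints [1, 4, 9]

Answer:
[1, 4, 9, 826]
[1, 4, 9]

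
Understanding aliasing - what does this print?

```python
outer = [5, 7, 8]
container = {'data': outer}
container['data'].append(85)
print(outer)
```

Key concept: dict holds reference to list.
Step by step:
`outer = [5, 7, 8]` → outer = [5, 7, 8]
`container = {'data': outer}` → container = {'data': [5, 7, 8]}
`container['data'].append(85)` → outer = [5, 7, 8, 85]; container = {'data': [5, 7, 8, 85]}
`print(outer)` → prints [5, 7, 8, 85]

Answer: [5, 7, 8, 85]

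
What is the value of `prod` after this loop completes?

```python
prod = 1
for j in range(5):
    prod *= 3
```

3^5 = 243
`prod` takes the values: 1 → 3 → 9 → 27 → 81 → 243

Answer: 243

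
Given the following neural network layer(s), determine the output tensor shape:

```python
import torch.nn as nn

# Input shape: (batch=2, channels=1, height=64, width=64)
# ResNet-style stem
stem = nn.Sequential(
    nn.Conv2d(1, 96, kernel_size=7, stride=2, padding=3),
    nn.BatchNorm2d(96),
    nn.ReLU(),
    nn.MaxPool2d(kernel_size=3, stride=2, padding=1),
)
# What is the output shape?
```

Input: (2, 1, 64, 64) -> after Conv2d 7x7 stride=2: (2, 96, 32, 32) -> Output: (2, 96, 16, 16)

Answer: (2, 96, 16, 16)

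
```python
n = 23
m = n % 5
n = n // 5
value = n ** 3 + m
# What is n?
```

Trace:
`n = 23` → n = 23
`m = n % 5` → m = 3
`n = n // 5` → n = 4
`value = n ** 3 + m` → value = 67
So n = 4

Answer: 4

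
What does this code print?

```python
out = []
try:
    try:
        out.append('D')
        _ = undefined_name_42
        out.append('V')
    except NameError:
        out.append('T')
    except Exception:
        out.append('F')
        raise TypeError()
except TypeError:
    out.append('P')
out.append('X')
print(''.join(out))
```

Execution trace: 'D' (inner try body) → 'T' (inner except NameError) → 'X' (after the try/except). Output: DTX

Answer: DTX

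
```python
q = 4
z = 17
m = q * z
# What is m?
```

Trace:
`q = 4` → q = 4
`z = 17` → z = 17
`m = q * z` → m = 68
So m = 68

Answer: 68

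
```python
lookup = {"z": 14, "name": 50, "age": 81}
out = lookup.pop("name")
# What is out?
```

Trace:
`lookup = {"z": 14, "name": 50, "age": 81}` → lookup = {'z': 14, 'name': 50, 'age': 81}
`out = lookup.pop("name")` → lookup = {'z': 14, 'age': 81}; out = 50
So out = 50

Answer: 50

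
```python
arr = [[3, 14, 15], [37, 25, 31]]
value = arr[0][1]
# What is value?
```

Trace:
`arr = [[3, 14, 15], [37, 25, 31]]` → arr = [[3, 14, 15], [37, 25, 31]]
`value = arr[0][1]` → value = 14
So value = 14

Answer: 14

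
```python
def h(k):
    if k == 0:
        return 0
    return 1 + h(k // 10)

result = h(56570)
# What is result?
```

Count of digits of 56570: 5

Answer: 5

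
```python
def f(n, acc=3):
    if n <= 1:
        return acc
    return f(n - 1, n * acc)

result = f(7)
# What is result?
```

Accumulator trace (n, acc): (7, 3) -> (6, 21) -> (5, 126) -> (4, 630) -> (3, 2520) -> (2, 7560) -> (1, 15120) -> return 15120

Answer: 15120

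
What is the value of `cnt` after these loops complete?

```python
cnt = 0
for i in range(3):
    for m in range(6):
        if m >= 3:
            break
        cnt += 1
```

Inner breaks at 3, outer runs 3 times
`cnt` takes the values: 0 → 1 → 2 → 3 → 4 → 5 → 6 → 7 → 8 → 9

Answer: 9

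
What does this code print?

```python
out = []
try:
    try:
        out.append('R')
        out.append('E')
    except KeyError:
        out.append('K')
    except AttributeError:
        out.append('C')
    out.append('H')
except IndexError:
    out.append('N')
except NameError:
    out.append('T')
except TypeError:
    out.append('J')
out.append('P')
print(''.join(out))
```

Execution trace: 'R' (inner try body) → 'E' (inner try body, no exception) → 'H' (try body, no exception) → 'P' (after the try/except). Output: REHP

Answer: REHP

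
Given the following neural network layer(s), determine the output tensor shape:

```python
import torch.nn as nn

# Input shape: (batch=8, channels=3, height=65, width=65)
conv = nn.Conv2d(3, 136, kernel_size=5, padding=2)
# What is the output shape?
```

Input: (8, 3, 65, 65) -> Output: (8, 136, 65, 65)

Answer: (8, 136, 65, 65)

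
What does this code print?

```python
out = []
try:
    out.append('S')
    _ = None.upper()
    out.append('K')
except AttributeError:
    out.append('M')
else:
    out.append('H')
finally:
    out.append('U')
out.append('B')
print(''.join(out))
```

Execution trace: 'S' (try body) → 'M' (except AttributeError) → 'U' (finally) → 'B' (after the try/except). Output: SMUB

Answer: SMUB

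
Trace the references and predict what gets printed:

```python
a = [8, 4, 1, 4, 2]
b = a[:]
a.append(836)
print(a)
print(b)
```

Key concept: slice [:] creates copy.
Step by step:
`a = [8, 4, 1, 4, 2]` → a = [8, 4, 1, 4, 2]
`b = a[:]` → b = [8, 4, 1, 4, 2]
`a.append(836)` → a = [8, 4, 1, 4, 2, 836]
`print(a)` → prints [8, 4, 1, 4, 2, 836]
`print(b)` → prints [8, 4, 1, 4, 2]

Answer:
[8, 4, 1, 4, 2, 836]
[8, 4, 1, 4, 2]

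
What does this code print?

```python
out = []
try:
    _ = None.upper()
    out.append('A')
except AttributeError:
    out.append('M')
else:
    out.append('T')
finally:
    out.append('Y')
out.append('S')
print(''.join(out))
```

Execution trace: 'M' (except AttributeError) → 'Y' (finally) → 'S' (after the try/except). Output: MYS

Answer: MYS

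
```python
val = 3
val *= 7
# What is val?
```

Trace:
`val = 3` → val = 3
`val *= 7` → val = 21
So val = 21

Answer: 21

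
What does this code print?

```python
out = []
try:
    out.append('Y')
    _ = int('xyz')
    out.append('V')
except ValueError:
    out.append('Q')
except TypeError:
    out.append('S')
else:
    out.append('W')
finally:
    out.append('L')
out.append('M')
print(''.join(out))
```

Execution trace: 'Y' (try body) → 'Q' (except ValueError) → 'L' (finally) → 'M' (after the try/except). Output: YQLM

Answer: YQLM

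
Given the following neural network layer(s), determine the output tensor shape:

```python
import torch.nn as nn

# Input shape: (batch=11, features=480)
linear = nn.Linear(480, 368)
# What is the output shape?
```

Input: (11, 480) -> Output: (11, 368)

Answer: (11, 368)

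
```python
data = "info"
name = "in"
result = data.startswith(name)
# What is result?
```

Trace:
`data = "info"` → data = 'info'
`name = "in"` → name = 'in'
`result = data.startswith(name)` → result = True
So result = True

Answer: True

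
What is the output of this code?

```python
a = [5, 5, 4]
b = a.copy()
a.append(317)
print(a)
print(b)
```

Key concept: list.copy() creates independent copy.
Step by step:
`a = [5, 5, 4]` → a = [5, 5, 4]
`b = a.copy()` → b = [5, 5, 4]
`a.append(317)` → a = [5, 5, 4, 317]
`print(a)` → prints [5, 5, 4, 317]
`print(b)` → prints [5, 5, 4]

Answer:
[5, 5, 4, 317]
[5, 5, 4]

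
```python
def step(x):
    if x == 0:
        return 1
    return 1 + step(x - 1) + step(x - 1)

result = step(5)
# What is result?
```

step(x) = 1 + 2·step(x-1), step(0)=1. Closed form: (1+1)·2^5 - 1 = 63.

Answer: 63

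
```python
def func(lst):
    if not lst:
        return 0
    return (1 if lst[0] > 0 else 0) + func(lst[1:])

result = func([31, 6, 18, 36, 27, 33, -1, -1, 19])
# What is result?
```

Count of positive elements in [31, 6, 18, 36, 27, 33, -1, -1, 19] = 7

Answer: 7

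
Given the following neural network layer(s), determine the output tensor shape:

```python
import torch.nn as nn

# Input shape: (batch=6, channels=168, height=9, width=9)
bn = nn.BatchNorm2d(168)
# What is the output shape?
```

Input: (6, 168, 9, 9) -> Output: (6, 168, 9, 9)

Answer: (6, 168, 9, 9)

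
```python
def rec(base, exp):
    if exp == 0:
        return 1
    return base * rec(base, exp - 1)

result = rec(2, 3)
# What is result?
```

rec(2, 3) = 2 * 2 * 2 = 8

Answer: 8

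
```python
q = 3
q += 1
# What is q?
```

Trace:
`q = 3` → q = 3
`q += 1` → q = 4
So q = 4

Answer: 4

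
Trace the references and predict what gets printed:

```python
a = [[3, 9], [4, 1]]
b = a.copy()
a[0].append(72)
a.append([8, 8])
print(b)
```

Key concept: shallow copy with nested lists.
Step by step:
`a = [[3, 9], [4, 1]]` → a = [[3, 9], [4, 1]]
`b = a.copy()` → b = [[3, 9], [4, 1]]
`a[0].append(72)` → a = [[3, 9, 72], [4, 1]]; b = [[3, 9, 72], [4, 1]]
`a.append([8, 8])` → a = [[3, 9, 72], [4, 1], [8, 8]]
`print(b)` → prints [[3, 9, 72], [4, 1]]

Answer: [[3, 9, 72], [4, 1]]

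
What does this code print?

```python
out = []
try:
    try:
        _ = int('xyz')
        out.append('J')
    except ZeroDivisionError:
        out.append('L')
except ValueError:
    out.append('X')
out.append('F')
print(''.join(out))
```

Execution trace: 'X' (outer except ValueError) → 'F' (after the try/except). Output: XF

Answer: XF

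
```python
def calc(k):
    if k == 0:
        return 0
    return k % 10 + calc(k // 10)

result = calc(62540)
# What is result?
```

Sum of digits of 62540: 0 + 4 + 5 + 2 + 6 = 17

Answer: 17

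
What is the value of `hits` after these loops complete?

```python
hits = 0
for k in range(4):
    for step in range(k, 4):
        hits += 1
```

Upper triangle: 4 + 3 + ... + 1
`hits` takes the values: 0 → 1 → 2 → 3 → 4 → 5 → 6 → 7 → 8 → 9 → 10

Answer: 10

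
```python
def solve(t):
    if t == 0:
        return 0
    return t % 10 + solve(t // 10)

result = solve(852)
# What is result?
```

Sum of digits of 852: 2 + 5 + 8 = 15

Answer: 15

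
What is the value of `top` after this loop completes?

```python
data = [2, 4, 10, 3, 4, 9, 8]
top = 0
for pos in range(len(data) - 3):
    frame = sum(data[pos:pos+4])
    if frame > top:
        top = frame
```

Max sum of 4-element window in [2, 4, 10, 3, 4, 9, 8]
`top` takes the values: 0 → 19 → 21 → 26

Answer: 26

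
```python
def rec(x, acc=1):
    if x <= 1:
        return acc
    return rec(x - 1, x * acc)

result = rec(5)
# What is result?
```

Accumulator trace (n, acc): (5, 1) -> (4, 5) -> (3, 20) -> (2, 60) -> (1, 120) -> return 120

Answer: 120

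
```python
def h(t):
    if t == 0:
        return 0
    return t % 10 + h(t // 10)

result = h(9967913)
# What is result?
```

Sum of digits of 9967913: 3 + 1 + 9 + 7 + 6 + 9 + 9 = 44

Answer: 44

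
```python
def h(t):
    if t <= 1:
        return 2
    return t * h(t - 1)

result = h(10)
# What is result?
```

h(10) = 10 * 9 * 8 * 7 * 6 * 5 * 4 * 3 * 2 * 2 = 7257600

Answer: 7257600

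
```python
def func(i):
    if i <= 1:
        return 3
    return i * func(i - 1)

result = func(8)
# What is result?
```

func(8) = 8 * 7 * 6 * 5 * 4 * 3 * 2 * 3 = 120960

Answer: 120960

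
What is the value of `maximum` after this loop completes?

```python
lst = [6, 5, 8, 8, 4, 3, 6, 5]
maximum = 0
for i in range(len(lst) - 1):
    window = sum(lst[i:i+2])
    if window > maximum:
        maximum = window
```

Max sum of 2-element window in [6, 5, 8, 8, 4, 3, 6, 5]
`maximum` takes the values: 0 → 11 → 13 → 16

Answer: 16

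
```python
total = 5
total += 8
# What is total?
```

Trace:
`total = 5` → total = 5
`total += 8` → total = 13
So total = 13

Answer: 13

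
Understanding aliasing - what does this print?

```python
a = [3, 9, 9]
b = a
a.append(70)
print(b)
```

Key concept: basic list aliasing.
Step by step:
`a = [3, 9, 9]` → a = [3, 9, 9]
`b = a` → b = [3, 9, 9] (same object as a)
`a.append(70)` → a = [3, 9, 9, 70] (same object as b); b = [3, 9, 9, 70] (same object as a)
`print(b)` → prints [3, 9, 9, 70]

Answer: [3, 9, 9, 70]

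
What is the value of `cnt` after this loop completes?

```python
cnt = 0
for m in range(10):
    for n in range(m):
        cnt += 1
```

Triangle number: 0+1+2+...+9
`cnt` takes the values: 0 → 1 → 2 → 3 → 4 → 5 → 6 → 7 → 8 → 9 → 10 → 11 → 12 → 13 → 14 → 15 → 16 → 17 → 18 → 19 → 20 → 21 → 22 → 23 → 24 → 25 → 26 → 27 → 28 → 29 → … → 41 → 42 → 43 → 44 → 45

Answer: 45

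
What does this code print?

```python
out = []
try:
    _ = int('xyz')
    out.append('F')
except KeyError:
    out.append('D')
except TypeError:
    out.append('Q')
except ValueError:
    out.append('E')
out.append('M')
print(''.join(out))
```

Execution trace: 'E' (except ValueError) → 'M' (after the try/except). Output: EM

Answer: EM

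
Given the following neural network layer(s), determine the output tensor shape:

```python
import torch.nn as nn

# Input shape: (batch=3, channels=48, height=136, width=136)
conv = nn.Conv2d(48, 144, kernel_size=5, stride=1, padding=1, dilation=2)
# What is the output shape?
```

Input: (3, 48, 136, 136) -> Output: (3, 144, 130, 130)

Answer: (3, 144, 130, 130)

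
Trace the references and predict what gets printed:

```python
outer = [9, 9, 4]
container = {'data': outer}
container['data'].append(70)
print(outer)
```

Key concept: dict holds reference to list.
Step by step:
`outer = [9, 9, 4]` → outer = [9, 9, 4]
`container = {'data': outer}` → container = {'data': [9, 9, 4]}
`container['data'].append(70)` → outer = [9, 9, 4, 70]; container = {'data': [9, 9, 4, 70]}
`print(outer)` → prints [9, 9, 4, 70]

Answer: [9, 9, 4, 70]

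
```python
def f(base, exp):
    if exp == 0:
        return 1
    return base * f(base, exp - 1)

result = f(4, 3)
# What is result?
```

f(4, 3) = 4 * 4 * 4 = 64

Answer: 64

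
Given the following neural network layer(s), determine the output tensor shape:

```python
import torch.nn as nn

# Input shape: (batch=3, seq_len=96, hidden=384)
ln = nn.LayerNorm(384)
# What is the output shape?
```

Input: (3, 96, 384) -> Output: (3, 96, 384)

Answer: (3, 96, 384)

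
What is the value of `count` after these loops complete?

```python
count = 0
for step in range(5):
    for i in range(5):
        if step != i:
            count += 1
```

5² - 5 (exclude diagonal)
`count` takes the values: 0 → 1 → 2 → 3 → 4 → 5 → 6 → 7 → 8 → 9 → 10 → 11 → 12 → 13 → 14 → 15 → 16 → 17 → 18 → 19 → 20

Answer: 20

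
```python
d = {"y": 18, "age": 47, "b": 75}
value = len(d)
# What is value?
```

Trace:
`d = {"y": 18, "age": 47, "b": 75}` → d = {'y': 18, 'age': 47, 'b': 75}
`value = len(d)` → value = 3
So value = 3

Answer: 3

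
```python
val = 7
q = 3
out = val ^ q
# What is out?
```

Trace:
`val = 7` → val = 7
`q = 3` → q = 3
`out = val ^ q` → out = 4
So out = 4

Answer: 4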